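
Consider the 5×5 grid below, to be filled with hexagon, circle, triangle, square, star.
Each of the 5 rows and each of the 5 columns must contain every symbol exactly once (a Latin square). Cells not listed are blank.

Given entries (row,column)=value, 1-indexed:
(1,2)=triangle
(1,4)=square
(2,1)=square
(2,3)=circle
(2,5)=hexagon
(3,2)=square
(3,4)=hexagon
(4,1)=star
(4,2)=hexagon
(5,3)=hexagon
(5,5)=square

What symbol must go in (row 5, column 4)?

star

Row 1, column 3: row 1 has {triangle, square} and column 3 has {hexagon, circle}, leaving only star.
Row 1, column 5: row 1 has {triangle, square, star} and column 5 has {hexagon, square}, leaving only circle.
Row 1, column 1: row 1 has {circle, triangle, square, star} and column 1 has {square, star}, leaving only hexagon.
Row 2, column 2: row 2 has {hexagon, circle, square} and column 2 has {hexagon, triangle, square}, leaving only star.
Row 2, column 4: row 2 has {hexagon, circle, square, star} and column 4 has {hexagon, square}, leaving only triangle.
Row 3, column 3: row 3 has {hexagon, square} and column 3 has {hexagon, circle, star}, leaving only triangle.
Row 3, column 1: row 3 has {hexagon, triangle, square} and column 1 has {hexagon, square, star}, leaving only circle.
Row 3, column 5: row 3 has {hexagon, circle, triangle, square} and column 5 has {hexagon, circle, square}, leaving only star.
Row 4, column 3: row 4 has {hexagon, star} and column 3 has {hexagon, circle, triangle, star}, leaving only square.
Row 4, column 4: row 4 has {hexagon, square, star} and column 4 has {hexagon, triangle, square}, leaving only circle.
Row 5 already has {hexagon, square} and column 4 already has {hexagon, circle, triangle, square}, so row 5, column 4 must be star.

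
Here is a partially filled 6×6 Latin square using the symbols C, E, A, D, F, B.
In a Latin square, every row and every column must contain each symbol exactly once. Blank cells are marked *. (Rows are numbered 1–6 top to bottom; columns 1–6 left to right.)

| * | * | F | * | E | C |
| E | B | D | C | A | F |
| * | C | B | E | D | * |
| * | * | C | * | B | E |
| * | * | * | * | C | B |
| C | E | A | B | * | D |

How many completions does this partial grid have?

4

Row 1, column 1: eliminating its row and column leaves {A, D, B}.
Row 1, column 2: eliminating its row and column leaves {A, D}.
Row 1, column 4: eliminating its row and column leaves {A, D}.
Row 3, column 1: eliminating its row and column leaves {A, F}.
Row 3, column 6: eliminating its row and column leaves {A}.
Row 4, column 1: eliminating its row and column leaves {A, D, F}.
Row 4, column 2: eliminating its row and column leaves {A, D, F}.
Row 4, column 4: eliminating its row and column leaves {A, D, F}.
Row 5, column 1: eliminating its row and column leaves {A, D, F}.
Row 5, column 2: eliminating its row and column leaves {A, D, F}.
Row 5, column 3: eliminating its row and column leaves {E}.
Row 5, column 4: eliminating its row and column leaves {A, D, F}.
Row 6, column 5: eliminating its row and column leaves {F}.
Enumerating the assignments across these blanks that avoid any row or column repeat gives 4 completions.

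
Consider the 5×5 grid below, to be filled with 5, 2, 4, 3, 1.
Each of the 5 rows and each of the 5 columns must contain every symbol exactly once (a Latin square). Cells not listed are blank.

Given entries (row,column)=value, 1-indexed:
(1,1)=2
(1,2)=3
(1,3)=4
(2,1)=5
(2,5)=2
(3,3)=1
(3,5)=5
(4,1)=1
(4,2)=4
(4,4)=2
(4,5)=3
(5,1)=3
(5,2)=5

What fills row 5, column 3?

2

Row 5 already has {5, 3} and column 3 already has {4, 1}, so row 5, column 3 must be 2.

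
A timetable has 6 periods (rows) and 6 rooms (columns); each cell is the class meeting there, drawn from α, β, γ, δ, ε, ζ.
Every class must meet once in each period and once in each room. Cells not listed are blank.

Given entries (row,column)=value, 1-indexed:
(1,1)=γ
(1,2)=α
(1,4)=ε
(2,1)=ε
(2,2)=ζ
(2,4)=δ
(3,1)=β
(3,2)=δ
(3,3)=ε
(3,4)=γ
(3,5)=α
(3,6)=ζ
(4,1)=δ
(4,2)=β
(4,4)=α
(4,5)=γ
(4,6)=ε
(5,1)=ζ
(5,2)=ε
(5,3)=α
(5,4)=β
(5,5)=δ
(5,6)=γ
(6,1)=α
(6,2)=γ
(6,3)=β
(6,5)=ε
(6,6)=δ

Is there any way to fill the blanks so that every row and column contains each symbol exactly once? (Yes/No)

Yes

No period or room among the givens repeats a symbol, and propagating forced cells runs into no contradiction.
One valid completion exists (for instance, γ α δ ε ζ β / ε ζ γ δ β α / β δ ε γ α ζ / δ β ζ α γ ε / ζ ε α β δ γ / α γ β ζ ε δ).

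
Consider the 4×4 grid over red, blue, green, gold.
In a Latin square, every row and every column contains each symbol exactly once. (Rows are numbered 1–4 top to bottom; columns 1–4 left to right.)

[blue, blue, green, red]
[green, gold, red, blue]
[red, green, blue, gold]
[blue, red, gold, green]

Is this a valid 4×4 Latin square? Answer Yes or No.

Column 1 contains blue twice (at rows 1 and 4), so it is not a permutation.

No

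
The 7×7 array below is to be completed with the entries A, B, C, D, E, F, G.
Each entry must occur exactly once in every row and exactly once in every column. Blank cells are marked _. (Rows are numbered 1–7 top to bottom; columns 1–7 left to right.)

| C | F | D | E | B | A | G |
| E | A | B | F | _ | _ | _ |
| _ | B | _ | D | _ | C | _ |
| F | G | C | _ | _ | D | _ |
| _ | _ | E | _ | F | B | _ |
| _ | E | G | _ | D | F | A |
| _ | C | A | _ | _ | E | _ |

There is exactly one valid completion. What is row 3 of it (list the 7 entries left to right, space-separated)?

Row 3, column 3: row 3 has {B, C, D} and column 3 has {A, B, C, D, E, G}, leaving only F.
Row 3, column 7: row 3 has {B, C, D, F} and column 7 has {A, G}, leaving only E.
Row 2, column 6: row 2 has {A, B, E, F} and column 6 has {A, B, C, D, E, F}, leaving only G.
Row 2, column 5: row 2 has {A, B, E, F, G} and column 5 has {B, D, F}, leaving only C.
Row 2, column 7: row 2 has {A, B, C, E, F, G} and column 7 has {A, E, G}, leaving only D.
Row 4, column 7: row 4 has {C, D, F, G} and column 7 has {A, D, E, G}, leaving only B.
Row 4, column 4: row 4 has {B, C, D, F, G} and column 4 has {D, E, F}, leaving only A.
Row 4, column 5: row 4 has {A, B, C, D, F, G} and column 5 has {B, C, D, F}, leaving only E.
Row 5, column 2: row 5 has {B, E, F} and column 2 has {A, B, C, E, F, G}, leaving only D.
Row 5, column 7: row 5 has {B, D, E, F} and column 7 has {A, B, D, E, G}, leaving only C.
Row 5, column 4: row 5 has {B, C, D, E, F} and column 4 has {A, D, E, F}, leaving only G.
Row 5, column 1: row 5 has {B, C, D, E, F, G} and column 1 has {C, E, F}, leaving only A.
Row 3, column 1: row 3 has {B, C, D, E, F} and column 1 has {A, C, E, F}, leaving only G.
Row 3, column 5: row 3 has {B, C, D, E, F, G} and column 5 has {B, C, D, E, F}, leaving only A.
So row 3 reads: G B F D A C E.

G B F D A C E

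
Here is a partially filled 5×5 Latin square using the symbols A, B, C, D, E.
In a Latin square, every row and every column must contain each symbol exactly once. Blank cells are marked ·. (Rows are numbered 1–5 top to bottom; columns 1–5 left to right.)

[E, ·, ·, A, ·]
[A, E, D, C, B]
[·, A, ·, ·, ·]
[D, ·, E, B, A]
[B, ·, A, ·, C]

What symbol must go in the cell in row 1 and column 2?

Row 1, column 5: row 1 has {A, E} and column 5 has {A, B, C}, leaving only D.
Row 3, column 1: row 3 has {A} and column 1 has {A, B, D, E}, leaving only C.
Row 3, column 3: row 3 has {A, C} and column 3 has {A, D, E}, leaving only B.
Row 1, column 3: row 1 has {A, D, E} and column 3 has {A, B, D, E}, leaving only C.
Row 1 already has {A, C, D, E} and column 2 already has {A, E}, so row 1, column 2 must be B.

B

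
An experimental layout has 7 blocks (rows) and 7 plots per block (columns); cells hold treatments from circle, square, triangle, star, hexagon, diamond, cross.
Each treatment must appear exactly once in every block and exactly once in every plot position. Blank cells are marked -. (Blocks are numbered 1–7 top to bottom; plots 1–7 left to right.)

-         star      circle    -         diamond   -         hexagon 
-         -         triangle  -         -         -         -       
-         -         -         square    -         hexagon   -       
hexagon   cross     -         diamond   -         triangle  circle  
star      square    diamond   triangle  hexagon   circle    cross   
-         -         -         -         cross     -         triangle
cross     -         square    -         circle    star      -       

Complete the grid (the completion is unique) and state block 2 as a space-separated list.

diamond hexagon triangle circle star cross square

Block 1, plot 4: block 1 has {circle, star, hexagon, diamond} and plot 4 has {square, triangle, diamond}, leaving only cross.
Block 1, plot 6: block 1 has {circle, star, hexagon, diamond, cross} and plot 6 has {circle, triangle, star, hexagon}, leaving only square.
Block 1, plot 1: block 1 has {circle, square, star, hexagon, diamond, cross} and plot 1 has {star, hexagon, cross}, leaving only triangle.
Block 4, plot 3: block 4 has {circle, triangle, hexagon, diamond, cross} and plot 3 has {circle, square, triangle, diamond}, leaving only star.
Block 3, plot 3: block 3 has {square, hexagon} and plot 3 has {circle, square, triangle, star, diamond}, leaving only cross.
Block 4, plot 5: block 4 has {circle, triangle, star, hexagon, diamond, cross} and plot 5 has {circle, hexagon, diamond, cross}, leaving only square.
Block 2, plot 5: block 2 has {triangle} and plot 5 has {circle, square, hexagon, diamond, cross}, leaving only star.
Block 3, plot 5: block 3 has {square, hexagon, cross} and plot 5 has {circle, square, star, hexagon, diamond, cross}, leaving only triangle.
Block 6, plot 3: block 6 has {triangle, cross} and plot 3 has {circle, square, triangle, star, diamond, cross}, leaving only hexagon.
Block 6, plot 6: block 6 has {triangle, hexagon, cross} and plot 6 has {circle, square, triangle, star, hexagon}, leaving only diamond.
Block 2, plot 6: block 2 has {triangle, star} and plot 6 has {circle, square, triangle, star, hexagon, diamond}, leaving only cross.
Block 6, plot 2: block 6 has {triangle, hexagon, diamond, cross} and plot 2 has {square, star, cross}, leaving only circle.
Block 3, plot 2: block 3 has {square, triangle, hexagon, cross} and plot 2 has {circle, square, star, cross}, leaving only diamond.
Block 2, plot 2: block 2 has {triangle, star, cross} and plot 2 has {circle, square, star, diamond, cross}, leaving only hexagon.
Block 2, plot 4: block 2 has {triangle, star, hexagon, cross} and plot 4 has {square, triangle, diamond, cross}, leaving only circle.
Block 3, plot 1: block 3 has {square, triangle, hexagon, diamond, cross} and plot 1 has {triangle, star, hexagon, cross}, leaving only circle.
Block 3, plot 7: block 3 has {circle, square, triangle, hexagon, diamond, cross} and plot 7 has {circle, triangle, hexagon, cross}, leaving only star.
Block 6, plot 1: block 6 has {circle, triangle, hexagon, diamond, cross} and plot 1 has {circle, triangle, star, hexagon, cross}, leaving only square.
Block 2, plot 1: block 2 has {circle, triangle, star, hexagon, cross} and plot 1 has {circle, square, triangle, star, hexagon, cross}, leaving only diamond.
Block 2, plot 7: block 2 has {circle, triangle, star, hexagon, diamond, cross} and plot 7 has {circle, triangle, star, hexagon, cross}, leaving only square.
So block 2 reads: diamond hexagon triangle circle star cross square.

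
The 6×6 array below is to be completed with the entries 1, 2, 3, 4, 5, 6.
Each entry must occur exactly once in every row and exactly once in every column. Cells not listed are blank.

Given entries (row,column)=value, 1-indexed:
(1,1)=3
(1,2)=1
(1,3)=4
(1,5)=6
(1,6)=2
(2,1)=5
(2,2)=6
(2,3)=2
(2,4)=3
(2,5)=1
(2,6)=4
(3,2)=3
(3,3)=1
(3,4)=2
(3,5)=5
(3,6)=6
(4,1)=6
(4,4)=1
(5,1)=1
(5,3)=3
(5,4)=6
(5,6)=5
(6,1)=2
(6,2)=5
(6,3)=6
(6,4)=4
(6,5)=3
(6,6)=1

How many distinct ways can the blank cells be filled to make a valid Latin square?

2

Row 1, column 4: eliminating its row and column leaves {5}.
Row 3, column 1: eliminating its row and column leaves {4}.
Row 4, column 2: eliminating its row and column leaves {2, 4}.
Row 4, column 3: eliminating its row and column leaves {5}.
Row 4, column 5: eliminating its row and column leaves {2, 4}.
Row 4, column 6: eliminating its row and column leaves {3}.
Row 5, column 2: eliminating its row and column leaves {2, 4}.
Row 5, column 5: eliminating its row and column leaves {2, 4}.
Enumerating the assignments across these blanks that avoid any row or column repeat gives 2 completions.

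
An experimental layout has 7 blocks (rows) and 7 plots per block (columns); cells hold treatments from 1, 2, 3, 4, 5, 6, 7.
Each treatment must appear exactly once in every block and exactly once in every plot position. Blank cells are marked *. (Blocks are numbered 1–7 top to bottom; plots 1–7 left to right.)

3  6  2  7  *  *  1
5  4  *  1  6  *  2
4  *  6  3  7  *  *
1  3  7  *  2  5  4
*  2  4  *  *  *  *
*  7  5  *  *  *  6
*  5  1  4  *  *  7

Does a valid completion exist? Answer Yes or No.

Block 1, plot 6: block 1 has {1, 2, 3, 6, 7} and plot 6 has {5}, so it must be 4.
Block 1, plot 5: block 1 has {1, 2, 3, 4, 6, 7} and plot 5 has {2, 6, 7}, so it must be 5.
Block 2, plot 3: block 2 has {1, 2, 4, 5, 6} and plot 3 has {1, 2, 4, 5, 6, 7}, so it must be 3.
Block 2, plot 6: block 2 has {1, 2, 3, 4, 5, 6} and plot 6 has {4, 5}, so it must be 7.
Block 3, plot 2: block 3 has {3, 4, 6, 7} and plot 2 has {2, 3, 4, 5, 6, 7}, so it must be 1.
Block 3, plot 6: block 3 has {1, 3, 4, 6, 7} and plot 6 has {4, 5, 7}, so it must be 2.
Block 3, plot 7: block 3 has {1, 2, 3, 4, 6, 7} and plot 7 has {1, 2, 4, 6, 7}, so it must be 5.
Block 4, plot 4: block 4 has {1, 2, 3, 4, 5, 7} and plot 4 has {1, 3, 4, 7}, so it must be 6.
Block 5, plot 4: block 5 has {2, 4} and plot 4 has {1, 3, 4, 6, 7}, so it must be 5.
Block 5, plot 7: block 5 has {2, 4, 5} and plot 7 has {1, 2, 4, 5, 6, 7}, so it must be 3.
Block 5, plot 5: block 5 has {2, 3, 4, 5} and plot 5 has {2, 5, 6, 7}, so it must be 1.
Block 5, plot 6: block 5 has {1, 2, 3, 4, 5} and plot 6 has {2, 4, 5, 7}, so it must be 6.
Block 5, plot 1: block 5 has {1, 2, 3, 4, 5, 6} and plot 1 has {1, 3, 4, 5}, so it must be 7.
Block 6, plot 1: block 6 has {5, 6, 7} and plot 1 has {1, 3, 4, 5, 7}, so it must be 2.
Now block 6, plot 4: block 6 together with plot 4 already contain {1, 2, 3, 4, 5, 6, 7} — every symbol — so nothing can go there. The grid has no valid completion.

No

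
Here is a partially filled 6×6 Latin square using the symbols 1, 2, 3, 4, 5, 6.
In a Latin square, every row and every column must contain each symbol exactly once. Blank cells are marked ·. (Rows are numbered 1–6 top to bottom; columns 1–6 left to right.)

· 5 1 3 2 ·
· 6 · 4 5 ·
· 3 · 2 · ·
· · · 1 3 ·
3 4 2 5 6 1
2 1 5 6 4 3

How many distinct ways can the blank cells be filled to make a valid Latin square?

4

Row 1, column 1: eliminating its row and column leaves {4, 6}.
Row 1, column 6: eliminating its row and column leaves {4, 6}.
Row 2, column 1: eliminating its row and column leaves {1}.
Row 2, column 3: eliminating its row and column leaves {3}.
Row 2, column 6: eliminating its row and column leaves {2}.
Row 3, column 1: eliminating its row and column leaves {1, 4, 5, 6}.
Row 3, column 3: eliminating its row and column leaves {4, 6}.
Row 3, column 5: eliminating its row and column leaves {1}.
Row 3, column 6: eliminating its row and column leaves {4, 5, 6}.
Row 4, column 1: eliminating its row and column leaves {4, 5, 6}.
Row 4, column 2: eliminating its row and column leaves {2}.
Row 4, column 3: eliminating its row and column leaves {4, 6}.
Row 4, column 6: eliminating its row and column leaves {2, 4, 5, 6}.
Enumerating the assignments across these blanks that avoid any row or column repeat gives 4 completions.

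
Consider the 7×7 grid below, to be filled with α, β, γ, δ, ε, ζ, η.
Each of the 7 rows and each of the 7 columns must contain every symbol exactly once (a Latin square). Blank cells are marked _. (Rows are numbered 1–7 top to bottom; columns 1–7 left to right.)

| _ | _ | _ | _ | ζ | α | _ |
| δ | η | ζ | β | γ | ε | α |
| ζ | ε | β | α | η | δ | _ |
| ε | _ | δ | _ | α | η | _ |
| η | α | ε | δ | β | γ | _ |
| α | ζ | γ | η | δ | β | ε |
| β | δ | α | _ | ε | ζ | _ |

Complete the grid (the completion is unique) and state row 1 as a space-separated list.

γ β η ε ζ α δ

Row 1, column 1: row 1 has {α, ζ} and column 1 has {α, β, δ, ε, ζ, η}, leaving only γ.
Row 1, column 2: row 1 has {α, γ, ζ} and column 2 has {α, δ, ε, ζ, η}, leaving only β.
Row 1, column 3: row 1 has {α, β, γ, ζ} and column 3 has {α, β, γ, δ, ε, ζ}, leaving only η.
Row 1, column 4: row 1 has {α, β, γ, ζ, η} and column 4 has {α, β, δ, η}, leaving only ε.
Row 1, column 7: row 1 has {α, β, γ, ε, ζ, η} and column 7 has {α, ε}, leaving only δ.
So row 1 reads: γ β η ε ζ α δ.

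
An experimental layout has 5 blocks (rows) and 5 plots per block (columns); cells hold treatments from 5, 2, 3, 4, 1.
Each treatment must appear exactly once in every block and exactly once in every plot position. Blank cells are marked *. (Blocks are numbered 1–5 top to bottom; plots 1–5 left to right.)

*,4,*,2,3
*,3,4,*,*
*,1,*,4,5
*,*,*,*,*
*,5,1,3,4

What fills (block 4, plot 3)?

3

Block 1, plot 3: block 1 has {2, 3, 4} and plot 3 has {4, 1}, leaving only 5.
Block 1, plot 1: block 1 has {5, 2, 3, 4} and plot 1 has {}, leaving only 1.
Block 4, plot 2: block 4 has {} and plot 2 has {5, 3, 4, 1}, leaving only 2.
Block 4 already has {2} and plot 3 already has {5, 4, 1}, so block 4, plot 3 must be 3.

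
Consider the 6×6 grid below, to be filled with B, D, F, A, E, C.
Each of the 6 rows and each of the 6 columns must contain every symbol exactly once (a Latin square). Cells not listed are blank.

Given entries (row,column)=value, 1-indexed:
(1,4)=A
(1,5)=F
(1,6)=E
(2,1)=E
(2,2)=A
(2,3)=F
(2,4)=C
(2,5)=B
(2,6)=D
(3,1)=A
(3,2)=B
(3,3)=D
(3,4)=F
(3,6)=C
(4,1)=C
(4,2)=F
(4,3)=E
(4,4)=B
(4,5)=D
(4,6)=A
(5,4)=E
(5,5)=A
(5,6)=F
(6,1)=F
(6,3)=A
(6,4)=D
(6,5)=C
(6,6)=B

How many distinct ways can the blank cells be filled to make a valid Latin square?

2

Row 1, column 1: eliminating its row and column leaves {B, D}.
Row 1, column 2: eliminating its row and column leaves {D, C}.
Row 1, column 3: eliminating its row and column leaves {B, C}.
Row 3, column 5: eliminating its row and column leaves {E}.
Row 5, column 1: eliminating its row and column leaves {B, D}.
Row 5, column 2: eliminating its row and column leaves {D, C}.
Row 5, column 3: eliminating its row and column leaves {B, C}.
Row 6, column 2: eliminating its row and column leaves {E}.
Enumerating the assignments across these blanks that avoid any row or column repeat gives 2 completions.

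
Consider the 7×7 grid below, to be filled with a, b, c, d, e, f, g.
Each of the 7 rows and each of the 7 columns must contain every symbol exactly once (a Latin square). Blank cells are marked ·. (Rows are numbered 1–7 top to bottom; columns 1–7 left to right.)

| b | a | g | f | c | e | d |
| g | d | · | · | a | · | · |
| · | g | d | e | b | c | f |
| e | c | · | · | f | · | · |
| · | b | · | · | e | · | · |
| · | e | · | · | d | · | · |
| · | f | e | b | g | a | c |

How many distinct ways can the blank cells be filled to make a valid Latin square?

14

Row 2, column 3: eliminating its row and column leaves {b, c, f}.
Row 2, column 4: eliminating its row and column leaves {c}.
Row 2, column 6: eliminating its row and column leaves {b, f}.
Row 2, column 7: eliminating its row and column leaves {b, e}.
Row 3, column 1: eliminating its row and column leaves {a}.
Row 4, column 3: eliminating its row and column leaves {a, b}.
Row 4, column 4: eliminating its row and column leaves {a, d, g}.
Row 4, column 6: eliminating its row and column leaves {b, d, g}.
Row 4, column 7: eliminating its row and column leaves {a, b, g}.
Row 5, column 1: eliminating its row and column leaves {a, c, d, f}.
Row 5, column 3: eliminating its row and column leaves {a, c, f}.
Row 5, column 4: eliminating its row and column leaves {a, c, d, g}.
Row 5, column 6: eliminating its row and column leaves {d, f, g}.
Row 5, column 7: eliminating its row and column leaves {a, g}.
Row 6, column 1: eliminating its row and column leaves {a, c, f}.
Row 6, column 3: eliminating its row and column leaves {a, b, c, f}.
Row 6, column 4: eliminating its row and column leaves {a, c, g}.
Row 6, column 6: eliminating its row and column leaves {b, f, g}.
Row 6, column 7: eliminating its row and column leaves {a, b, g}.
Row 7, column 1: eliminating its row and column leaves {d}.
Enumerating the assignments across these blanks that avoid any row or column repeat gives 14 completions.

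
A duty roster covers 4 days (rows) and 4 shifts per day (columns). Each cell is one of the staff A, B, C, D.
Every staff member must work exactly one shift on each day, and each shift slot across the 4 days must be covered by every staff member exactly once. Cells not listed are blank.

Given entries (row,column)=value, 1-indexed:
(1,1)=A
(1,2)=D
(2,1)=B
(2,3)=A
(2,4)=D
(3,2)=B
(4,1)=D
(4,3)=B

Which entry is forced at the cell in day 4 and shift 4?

Day 1, shift 3: day 1 has {A, D} and shift 3 has {A, B}, leaving only C.
Day 1, shift 4: day 1 has {A, C, D} and shift 4 has {D}, leaving only B.
Day 2, shift 2: day 2 has {A, B, D} and shift 2 has {B, D}, leaving only C.
Day 3, shift 1: day 3 has {B} and shift 1 has {A, B, D}, leaving only C.
Day 3, shift 3: day 3 has {B, C} and shift 3 has {A, B, C}, leaving only D.
Day 3, shift 4: day 3 has {B, C, D} and shift 4 has {B, D}, leaving only A.
Day 4 already has {B, D} and shift 4 already has {A, B, D}, so day 4, shift 4 must be C.

C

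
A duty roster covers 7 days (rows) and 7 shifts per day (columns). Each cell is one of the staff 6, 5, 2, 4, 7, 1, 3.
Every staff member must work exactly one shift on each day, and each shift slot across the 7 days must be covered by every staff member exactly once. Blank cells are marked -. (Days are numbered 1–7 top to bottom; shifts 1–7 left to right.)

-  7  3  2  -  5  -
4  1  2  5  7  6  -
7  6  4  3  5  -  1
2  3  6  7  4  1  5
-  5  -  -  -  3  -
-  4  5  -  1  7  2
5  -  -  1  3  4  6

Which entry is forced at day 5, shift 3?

1

Day 1, shift 5: day 1 has {5, 2, 7, 3} and shift 5 has {5, 4, 7, 1, 3}, leaving only 6.
Day 1, shift 1: day 1 has {6, 5, 2, 7, 3} and shift 1 has {5, 2, 4, 7}, leaving only 1.
Day 1, shift 7: day 1 has {6, 5, 2, 7, 1, 3} and shift 7 has {6, 5, 2, 1}, leaving only 4.
Day 2, shift 7: day 2 has {6, 5, 2, 4, 7, 1} and shift 7 has {6, 5, 2, 4, 1}, leaving only 3.
Day 3, shift 6: day 3 has {6, 5, 4, 7, 1, 3} and shift 6 has {6, 5, 4, 7, 1, 3}, leaving only 2.
Day 5, shift 1: day 5 has {5, 3} and shift 1 has {5, 2, 4, 7, 1}, leaving only 6.
Day 5, shift 4: day 5 has {6, 5, 3} and shift 4 has {5, 2, 7, 1, 3}, leaving only 4.
Day 5, shift 5: day 5 has {6, 5, 4, 3} and shift 5 has {6, 5, 4, 7, 1, 3}, leaving only 2.
Day 5, shift 7: day 5 has {6, 5, 2, 4, 3} and shift 7 has {6, 5, 2, 4, 1, 3}, leaving only 7.
Day 5 already has {6, 5, 2, 4, 7, 3} and shift 3 already has {6, 5, 2, 4, 3}, so day 5, shift 3 must be 1.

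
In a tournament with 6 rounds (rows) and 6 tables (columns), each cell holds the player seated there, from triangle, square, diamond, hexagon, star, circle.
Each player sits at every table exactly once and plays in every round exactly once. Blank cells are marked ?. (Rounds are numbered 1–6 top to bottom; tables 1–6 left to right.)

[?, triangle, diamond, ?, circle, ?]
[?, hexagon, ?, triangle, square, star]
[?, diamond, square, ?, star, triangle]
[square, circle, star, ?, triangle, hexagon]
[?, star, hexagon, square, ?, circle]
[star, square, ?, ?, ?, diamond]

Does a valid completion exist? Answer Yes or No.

Yes

No round or table among the givens repeats a symbol, and propagating forced cells runs into no contradiction.
One valid completion exists (for instance, hexagon triangle diamond star circle square / diamond hexagon circle triangle square star / circle diamond square hexagon star triangle / square circle star diamond triangle hexagon / triangle star hexagon square diamond circle / star square triangle circle hexagon diamond).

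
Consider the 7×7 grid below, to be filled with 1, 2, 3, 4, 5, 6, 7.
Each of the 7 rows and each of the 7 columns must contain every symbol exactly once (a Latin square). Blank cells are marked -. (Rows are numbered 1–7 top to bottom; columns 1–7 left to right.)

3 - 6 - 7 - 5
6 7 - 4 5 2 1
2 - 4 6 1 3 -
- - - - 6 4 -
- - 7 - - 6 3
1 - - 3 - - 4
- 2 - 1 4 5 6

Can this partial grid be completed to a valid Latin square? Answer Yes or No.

No

Row 1, column 4: row 1 has {3, 5, 6, 7} and column 4 has {1, 3, 4, 6}, so it must be 2.
Row 1, column 6: row 1 has {2, 3, 5, 6, 7} and column 6 has {2, 3, 4, 5, 6}, so it must be 1.
Row 1, column 2: row 1 has {1, 2, 3, 5, 6, 7} and column 2 has {2, 7}, so it must be 4.
Row 2, column 3: row 2 has {1, 2, 4, 5, 6, 7} and column 3 has {4, 6, 7}, so it must be 3.
Now row 7, column 3: row 7 together with column 3 already contain {1, 2, 3, 4, 5, 6, 7} — every symbol — so nothing can go there. The grid has no valid completion.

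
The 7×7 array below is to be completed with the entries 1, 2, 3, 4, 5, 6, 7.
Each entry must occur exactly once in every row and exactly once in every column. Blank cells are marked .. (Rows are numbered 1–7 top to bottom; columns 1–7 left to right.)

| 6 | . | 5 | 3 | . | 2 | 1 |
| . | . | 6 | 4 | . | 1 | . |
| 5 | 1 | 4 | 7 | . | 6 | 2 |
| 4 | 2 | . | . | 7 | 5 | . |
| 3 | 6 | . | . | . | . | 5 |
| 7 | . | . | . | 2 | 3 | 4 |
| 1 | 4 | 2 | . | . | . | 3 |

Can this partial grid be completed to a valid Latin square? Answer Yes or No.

Yes

No row or column among the givens repeats a symbol, and propagating forced cells runs into no contradiction.
One valid completion exists (for instance, 6 7 5 3 4 2 1 / 2 3 6 4 5 1 7 / 5 1 4 7 3 6 2 / 4 2 3 1 7 5 6 / 3 6 7 2 1 4 5 / 7 5 1 6 2 3 4 / 1 4 2 5 6 7 3).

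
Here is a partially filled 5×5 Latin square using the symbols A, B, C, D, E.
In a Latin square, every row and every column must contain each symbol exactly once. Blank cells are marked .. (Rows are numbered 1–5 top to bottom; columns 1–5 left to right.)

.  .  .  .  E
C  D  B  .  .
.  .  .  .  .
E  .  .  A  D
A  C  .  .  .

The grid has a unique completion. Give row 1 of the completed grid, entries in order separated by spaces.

B A D C E

Row 2, column 4: row 2 has {B, C, D} and column 4 has {A}, leaving only E.
Row 2, column 5: row 2 has {B, C, D, E} and column 5 has {D, E}, leaving only A.
Row 4, column 2: row 4 has {A, D, E} and column 2 has {C, D}, leaving only B.
Row 1, column 2: row 1 has {E} and column 2 has {B, C, D}, leaving only A.
Row 3, column 2: row 3 has {} and column 2 has {A, B, C, D}, leaving only E.
Row 4, column 3: row 4 has {A, B, D, E} and column 3 has {B}, leaving only C.
Row 1, column 3: row 1 has {A, E} and column 3 has {B, C}, leaving only D.
Row 1, column 1: row 1 has {A, D, E} and column 1 has {A, C, E}, leaving only B.
Row 1, column 4: row 1 has {A, B, D, E} and column 4 has {A, E}, leaving only C.
So row 1 reads: B A D C E.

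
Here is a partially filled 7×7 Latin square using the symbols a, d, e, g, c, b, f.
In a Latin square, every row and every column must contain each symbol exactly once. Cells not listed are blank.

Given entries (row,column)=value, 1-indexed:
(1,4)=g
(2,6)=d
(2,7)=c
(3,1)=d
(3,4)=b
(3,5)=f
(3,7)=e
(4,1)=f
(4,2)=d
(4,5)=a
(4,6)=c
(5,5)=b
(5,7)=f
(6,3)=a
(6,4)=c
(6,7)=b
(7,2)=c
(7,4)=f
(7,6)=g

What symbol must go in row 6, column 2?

e

Row 3, column 6: row 3 has {d, e, b, f} and column 6 has {d, g, c}, leaving only a.
Row 3, column 2: row 3 has {a, d, e, b, f} and column 2 has {d, c}, leaving only g.
Row 3, column 3: row 3 has {a, d, e, g, b, f} and column 3 has {a}, leaving only c.
Row 4, column 4: row 4 has {a, d, c, f} and column 4 has {g, c, b, f}, leaving only e.
Row 2, column 4: row 2 has {d, c} and column 4 has {e, g, c, b, f}, leaving only a.
Row 4, column 7: row 4 has {a, d, e, c, f} and column 7 has {e, c, b, f}, leaving only g.
Row 4, column 3: row 4 has {a, d, e, g, c, f} and column 3 has {a, c}, leaving only b.
Row 5, column 4: row 5 has {b, f} and column 4 has {a, e, g, c, b, f}, leaving only d.
Row 5, column 6: row 5 has {d, b, f} and column 6 has {a, d, g, c}, leaving only e.
Row 5, column 2: row 5 has {d, e, b, f} and column 2 has {d, g, c}, leaving only a.
Row 5, column 3: row 5 has {a, d, e, b, f} and column 3 has {a, c, b}, leaving only g.
Row 5, column 1: row 5 has {a, d, e, g, b, f} and column 1 has {d, f}, leaving only c.
Row 6, column 6: row 6 has {a, c, b} and column 6 has {a, d, e, g, c}, leaving only f.
Row 6 already has {a, c, b, f} and column 2 already has {a, d, g, c}, so row 6, column 2 must be e.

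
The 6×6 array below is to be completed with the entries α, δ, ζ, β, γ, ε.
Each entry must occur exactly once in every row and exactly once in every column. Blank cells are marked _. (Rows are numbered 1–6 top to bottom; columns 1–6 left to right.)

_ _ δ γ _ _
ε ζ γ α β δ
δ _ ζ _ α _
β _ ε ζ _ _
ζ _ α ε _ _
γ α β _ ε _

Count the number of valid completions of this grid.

Row 1, column 1: eliminating its row and column leaves {α}.
Row 1, column 2: eliminating its row and column leaves {β, ε}.
Row 1, column 5: eliminating its row and column leaves {ζ}.
Row 1, column 6: eliminating its row and column leaves {α, ζ, β, ε}.
Row 3, column 2: eliminating its row and column leaves {β, γ, ε}.
Row 3, column 4: eliminating its row and column leaves {β}.
Row 3, column 6: eliminating its row and column leaves {β, γ, ε}.
Row 4, column 2: eliminating its row and column leaves {δ, γ}.
Row 4, column 5: eliminating its row and column leaves {δ, γ}.
Row 4, column 6: eliminating its row and column leaves {α, γ}.
Row 5, column 2: eliminating its row and column leaves {δ, β, γ}.
Row 5, column 5: eliminating its row and column leaves {δ, γ}.
Row 5, column 6: eliminating its row and column leaves {β, γ}.
Row 6, column 4: eliminating its row and column leaves {δ}.
Row 6, column 6: eliminating its row and column leaves {ζ}.
Enumerating the assignments across these blanks that avoid any row or column repeat gives 3 completions.

3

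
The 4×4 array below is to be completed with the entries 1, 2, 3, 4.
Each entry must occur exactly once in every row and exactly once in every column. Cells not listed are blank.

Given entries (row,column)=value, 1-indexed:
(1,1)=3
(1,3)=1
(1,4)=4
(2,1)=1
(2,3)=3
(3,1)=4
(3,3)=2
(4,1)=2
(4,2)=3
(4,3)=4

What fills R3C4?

Row 1, column 2: row 1 has {1, 3, 4} and column 2 has {3}, leaving only 2.
Row 2, column 2: row 2 has {1, 3} and column 2 has {2, 3}, leaving only 4.
Row 2, column 4: row 2 has {1, 3, 4} and column 4 has {4}, leaving only 2.
Row 3, column 2: row 3 has {2, 4} and column 2 has {2, 3, 4}, leaving only 1.
Row 3 already has {1, 2, 4} and column 4 already has {2, 4}, so row 3, column 4 must be 3.

3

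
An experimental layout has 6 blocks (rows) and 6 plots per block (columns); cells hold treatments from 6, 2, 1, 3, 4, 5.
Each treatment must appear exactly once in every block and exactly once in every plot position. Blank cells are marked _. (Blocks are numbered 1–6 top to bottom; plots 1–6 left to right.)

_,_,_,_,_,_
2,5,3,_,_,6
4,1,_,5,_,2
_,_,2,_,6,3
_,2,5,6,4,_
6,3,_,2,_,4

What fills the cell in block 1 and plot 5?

Block 2, plot 5: block 2 has {6, 2, 3, 5} and plot 5 has {6, 4}, leaving only 1.
Block 2, plot 4: block 2 has {6, 2, 1, 3, 5} and plot 4 has {6, 2, 5}, leaving only 4.
Block 3, plot 3: block 3 has {2, 1, 4, 5} and plot 3 has {2, 3, 5}, leaving only 6.
Block 3, plot 5: block 3 has {6, 2, 1, 4, 5} and plot 5 has {6, 1, 4}, leaving only 3.
Block 4, plot 2: block 4 has {6, 2, 3} and plot 2 has {2, 1, 3, 5}, leaving only 4.
Block 1, plot 2: block 1 has {} and plot 2 has {2, 1, 3, 4, 5}, leaving only 6.
Block 4, plot 4: block 4 has {6, 2, 3, 4} and plot 4 has {6, 2, 4, 5}, leaving only 1.
Block 1, plot 4: block 1 has {6} and plot 4 has {6, 2, 1, 4, 5}, leaving only 3.
Block 4, plot 1: block 4 has {6, 2, 1, 3, 4} and plot 1 has {6, 2, 4}, leaving only 5.
Block 1, plot 1: block 1 has {6, 3} and plot 1 has {6, 2, 4, 5}, leaving only 1.
Block 1, plot 3: block 1 has {6, 1, 3} and plot 3 has {6, 2, 3, 5}, leaving only 4.
Block 1, plot 6: block 1 has {6, 1, 3, 4} and plot 6 has {6, 2, 3, 4}, leaving only 5.
Block 1 already has {6, 1, 3, 4, 5} and plot 5 already has {6, 1, 3, 4}, so block 1, plot 5 must be 2.

2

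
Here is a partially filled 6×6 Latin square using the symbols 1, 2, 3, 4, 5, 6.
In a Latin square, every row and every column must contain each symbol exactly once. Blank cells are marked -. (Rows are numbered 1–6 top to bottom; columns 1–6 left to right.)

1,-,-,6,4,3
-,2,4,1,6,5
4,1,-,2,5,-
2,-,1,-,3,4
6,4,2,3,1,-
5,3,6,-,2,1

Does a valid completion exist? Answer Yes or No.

No

Row 5, column 6: row 5 together with column 6 already contain {1, 2, 3, 4, 5, 6} — every symbol — so nothing can go there. The grid has no valid completion.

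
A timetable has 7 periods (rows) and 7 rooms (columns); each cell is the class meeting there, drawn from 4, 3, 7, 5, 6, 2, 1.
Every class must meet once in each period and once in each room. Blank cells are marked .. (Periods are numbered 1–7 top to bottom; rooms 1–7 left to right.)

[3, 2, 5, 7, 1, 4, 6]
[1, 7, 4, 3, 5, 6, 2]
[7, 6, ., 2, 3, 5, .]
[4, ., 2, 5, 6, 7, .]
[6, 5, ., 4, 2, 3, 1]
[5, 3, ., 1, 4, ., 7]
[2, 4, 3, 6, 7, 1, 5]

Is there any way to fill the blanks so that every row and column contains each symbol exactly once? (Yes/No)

No period or room among the givens repeats a symbol, and propagating forced cells runs into no contradiction.
One valid completion exists (for instance, 3 2 5 7 1 4 6 / 1 7 4 3 5 6 2 / 7 6 1 2 3 5 4 / 4 1 2 5 6 7 3 / 6 5 7 4 2 3 1 / 5 3 6 1 4 2 7 / 2 4 3 6 7 1 5).

Yes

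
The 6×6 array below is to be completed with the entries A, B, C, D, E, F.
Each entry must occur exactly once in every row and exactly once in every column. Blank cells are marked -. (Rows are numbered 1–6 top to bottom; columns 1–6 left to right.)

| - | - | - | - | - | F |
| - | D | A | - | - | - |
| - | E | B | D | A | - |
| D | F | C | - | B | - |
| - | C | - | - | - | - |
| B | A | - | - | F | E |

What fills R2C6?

B

Row 1, column 2: row 1 has {F} and column 2 has {A, C, D, E, F}, leaving only B.
Row 3, column 6: row 3 has {A, B, D, E} and column 6 has {E, F}, leaving only C.
Row 2 already has {A, D} and column 6 already has {C, E, F}, so row 2, column 6 must be B.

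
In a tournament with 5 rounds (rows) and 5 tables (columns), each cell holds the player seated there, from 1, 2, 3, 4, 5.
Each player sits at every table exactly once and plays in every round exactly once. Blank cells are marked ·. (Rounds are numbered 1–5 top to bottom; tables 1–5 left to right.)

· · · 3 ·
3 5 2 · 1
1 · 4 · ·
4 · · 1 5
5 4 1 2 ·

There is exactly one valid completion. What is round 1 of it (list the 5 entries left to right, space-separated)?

Round 1, table 1: round 1 has {3} and table 1 has {1, 3, 4, 5}, leaving only 2.
Round 1, table 2: round 1 has {2, 3} and table 2 has {4, 5}, leaving only 1.
Round 1, table 3: round 1 has {1, 2, 3} and table 3 has {1, 2, 4}, leaving only 5.
Round 1, table 5: round 1 has {1, 2, 3, 5} and table 5 has {1, 5}, leaving only 4.
So round 1 reads: 2 1 5 3 4.

2 1 5 3 4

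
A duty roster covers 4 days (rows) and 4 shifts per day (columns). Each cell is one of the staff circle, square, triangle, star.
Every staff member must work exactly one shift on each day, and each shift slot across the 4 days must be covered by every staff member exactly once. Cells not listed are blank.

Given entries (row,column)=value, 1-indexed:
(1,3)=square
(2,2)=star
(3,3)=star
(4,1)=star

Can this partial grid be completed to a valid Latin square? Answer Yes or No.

No day or shift among the givens repeats a symbol, and propagating forced cells runs into no contradiction.
One valid completion exists (for instance, circle triangle square star / square star triangle circle / triangle circle star square / star square circle triangle).

Yes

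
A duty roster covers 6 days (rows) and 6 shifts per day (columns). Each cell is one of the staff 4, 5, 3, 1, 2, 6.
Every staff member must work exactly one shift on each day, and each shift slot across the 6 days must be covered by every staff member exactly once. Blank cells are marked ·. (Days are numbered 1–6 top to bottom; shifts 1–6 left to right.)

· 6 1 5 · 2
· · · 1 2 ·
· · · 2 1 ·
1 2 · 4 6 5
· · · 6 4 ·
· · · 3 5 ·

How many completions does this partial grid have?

Day 1, shift 1: eliminating its day and shift leaves {4, 3}.
Day 1, shift 5: eliminating its day and shift leaves {3}.
Day 2, shift 1: eliminating its day and shift leaves {4, 5, 3, 6}.
Day 2, shift 2: eliminating its day and shift leaves {4, 5, 3}.
Day 2, shift 3: eliminating its day and shift leaves {4, 5, 3, 6}.
Day 2, shift 6: eliminating its day and shift leaves {4, 3, 6}.
Day 3, shift 1: eliminating its day and shift leaves {4, 5, 3, 6}.
Day 3, shift 2: eliminating its day and shift leaves {4, 5, 3}.
Day 3, shift 3: eliminating its day and shift leaves {4, 5, 3, 6}.
Day 3, shift 6: eliminating its day and shift leaves {4, 3, 6}.
Day 4, shift 3: eliminating its day and shift leaves {3}.
Day 5, shift 1: eliminating its day and shift leaves {5, 3, 2}.
Day 5, shift 2: eliminating its day and shift leaves {5, 3, 1}.
Day 5, shift 3: eliminating its day and shift leaves {5, 3, 2}.
Day 5, shift 6: eliminating its day and shift leaves {3, 1}.
Day 6, shift 1: eliminating its day and shift leaves {4, 2, 6}.
Day 6, shift 2: eliminating its day and shift leaves {4, 1}.
Day 6, shift 3: eliminating its day and shift leaves {4, 2, 6}.
Day 6, shift 6: eliminating its day and shift leaves {4, 1, 6}.
Enumerating the assignments across these blanks that avoid any day or shift repeat gives 20 completions.

20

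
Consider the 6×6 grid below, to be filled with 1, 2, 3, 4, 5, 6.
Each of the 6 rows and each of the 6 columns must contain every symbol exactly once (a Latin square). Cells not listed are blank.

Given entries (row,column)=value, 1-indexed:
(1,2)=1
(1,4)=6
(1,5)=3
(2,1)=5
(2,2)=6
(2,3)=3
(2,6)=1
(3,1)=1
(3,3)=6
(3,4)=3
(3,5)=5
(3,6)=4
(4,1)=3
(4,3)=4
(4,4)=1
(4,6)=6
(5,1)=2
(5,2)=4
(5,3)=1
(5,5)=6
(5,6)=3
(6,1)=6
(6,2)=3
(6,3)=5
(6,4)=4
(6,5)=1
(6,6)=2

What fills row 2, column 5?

4

Row 1, column 1: row 1 has {1, 3, 6} and column 1 has {1, 2, 3, 5, 6}, leaving only 4.
Row 1, column 3: row 1 has {1, 3, 4, 6} and column 3 has {1, 3, 4, 5, 6}, leaving only 2.
Row 1, column 6: row 1 has {1, 2, 3, 4, 6} and column 6 has {1, 2, 3, 4, 6}, leaving only 5.
Row 2, column 4: row 2 has {1, 3, 5, 6} and column 4 has {1, 3, 4, 6}, leaving only 2.
Row 2 already has {1, 2, 3, 5, 6} and column 5 already has {1, 3, 5, 6}, so row 2, column 5 must be 4.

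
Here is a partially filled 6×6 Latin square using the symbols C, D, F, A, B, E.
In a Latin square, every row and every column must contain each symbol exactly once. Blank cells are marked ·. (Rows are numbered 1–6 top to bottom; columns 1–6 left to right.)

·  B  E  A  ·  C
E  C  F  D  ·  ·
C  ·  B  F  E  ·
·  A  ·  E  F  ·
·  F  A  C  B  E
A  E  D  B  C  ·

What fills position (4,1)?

Row 1, column 5: row 1 has {C, A, B, E} and column 5 has {C, F, B, E}, leaving only D.
Row 1, column 1: row 1 has {C, D, A, B, E} and column 1 has {C, A, E}, leaving only F.
Row 2, column 5: row 2 has {C, D, F, E} and column 5 has {C, D, F, B, E}, leaving only A.
Row 2, column 6: row 2 has {C, D, F, A, E} and column 6 has {C, E}, leaving only B.
Row 3, column 2: row 3 has {C, F, B, E} and column 2 has {C, F, A, B, E}, leaving only D.
Row 3, column 6: row 3 has {C, D, F, B, E} and column 6 has {C, B, E}, leaving only A.
Row 4, column 3: row 4 has {F, A, E} and column 3 has {D, F, A, B, E}, leaving only C.
Row 4, column 6: row 4 has {C, F, A, E} and column 6 has {C, A, B, E}, leaving only D.
Row 4 already has {C, D, F, A, E} and column 1 already has {C, F, A, E}, so row 4, column 1 must be B.

B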